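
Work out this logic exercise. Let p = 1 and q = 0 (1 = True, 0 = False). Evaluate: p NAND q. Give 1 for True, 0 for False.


p = 1, q = 0
Operation: p NAND q
Evaluate: 1 NAND 0 = 1

1


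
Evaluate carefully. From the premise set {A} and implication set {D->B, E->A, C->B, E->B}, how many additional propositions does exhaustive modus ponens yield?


Initial facts: {A}
Apply modus ponens to closure:
  (no implication fires)
Final known: {A}
New propositions: {(none)}
Count = 0

0


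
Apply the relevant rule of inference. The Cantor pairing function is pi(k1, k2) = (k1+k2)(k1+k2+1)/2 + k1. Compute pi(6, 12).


k1 + k2 = 18
(k1+k2)(k1+k2+1)/2 = 18 * 19 / 2 = 171
pi = 171 + 6 = 177

177


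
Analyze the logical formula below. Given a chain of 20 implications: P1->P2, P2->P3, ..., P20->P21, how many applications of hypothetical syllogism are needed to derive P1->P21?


With 20 implications in a chain connecting 21 propositions:
P1->P2, P2->P3, ..., P20->P21
Steps needed = (number of implications) - 1 = 20 - 1 = 19

19


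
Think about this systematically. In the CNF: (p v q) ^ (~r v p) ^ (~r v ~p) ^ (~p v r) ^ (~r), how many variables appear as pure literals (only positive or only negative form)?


Check each variable for pure literal status:
p: mixed (not pure)
q: pure positive
r: mixed (not pure)
Pure literal count = 1

1


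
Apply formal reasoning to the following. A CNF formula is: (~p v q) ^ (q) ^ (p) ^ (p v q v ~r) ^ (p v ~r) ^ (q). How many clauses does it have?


A CNF formula is a conjunction of clauses.
Clauses are separated by ^.
Counting the conjuncts: 6 clauses.

6


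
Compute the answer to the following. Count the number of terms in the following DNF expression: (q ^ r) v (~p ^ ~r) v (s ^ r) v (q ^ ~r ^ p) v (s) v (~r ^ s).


A DNF formula is a disjunction of terms (conjunctions).
Terms are separated by v.
Counting the disjuncts: 6 terms.

6


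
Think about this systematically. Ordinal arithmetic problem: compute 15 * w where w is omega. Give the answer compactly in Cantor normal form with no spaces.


Compute 15 * w.
Ordinal * is associative and left-distributive over +, but NOT commutative; for finite n>1, n*w = w but w*n stays w*n.
For finite n>0, n * w = sup{n*k : k<w} = w. So 15 * w = w.
Result = w

w


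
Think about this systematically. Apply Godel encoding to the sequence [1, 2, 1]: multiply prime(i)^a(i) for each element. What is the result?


Encode each element as an exponent of the corresponding prime:
  2^1 = 2
  3^2 = 9
  5^1 = 5
Product = 2 * 9 * 5 = 90

90


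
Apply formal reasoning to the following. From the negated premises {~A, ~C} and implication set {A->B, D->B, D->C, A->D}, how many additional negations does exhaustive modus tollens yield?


Initial negated facts: {~A, ~C}
Apply modus tollens to closure:
  ~C and D->C  =>  ~D
Final negated: {~A, ~C, ~D}
New negations: {~D}
Count = 1

1


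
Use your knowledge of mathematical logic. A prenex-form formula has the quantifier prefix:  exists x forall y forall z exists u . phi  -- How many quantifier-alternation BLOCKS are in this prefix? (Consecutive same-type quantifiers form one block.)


Quantifier-type sequence: E A A E  (A=forall, E=exists)
Group into maximal same-type runs:
  Ex1 | Ax2 | Ex1
Number of blocks = 3

3


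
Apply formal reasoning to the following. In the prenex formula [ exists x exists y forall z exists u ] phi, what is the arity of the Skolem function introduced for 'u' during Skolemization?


Quantifier prefix: exists x exists y forall z exists u
'u' is existentially quantified at position 4.
Universal variables preceding it: z
Skolem function arity = 1

1


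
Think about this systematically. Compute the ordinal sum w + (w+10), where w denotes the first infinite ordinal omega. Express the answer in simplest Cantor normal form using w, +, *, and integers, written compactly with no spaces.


Compute w + (w+10).
Ordinal + is associative but NOT commutative; for finite n>0, n + w = w but w + n stays w+n.
w + (w+10) = (w+w) + 10 = w*2+10.
Result = w*2+10

w*2+10


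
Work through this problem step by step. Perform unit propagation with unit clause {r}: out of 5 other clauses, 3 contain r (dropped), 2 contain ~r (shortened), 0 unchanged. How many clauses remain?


Satisfied (removed): 3
Shortened (remain): 2
Unchanged (remain): 0
Remaining = 2 + 0 = 2

2


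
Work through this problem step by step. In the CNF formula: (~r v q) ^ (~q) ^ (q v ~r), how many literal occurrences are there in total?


Counting literals in each clause:
Clause 1: 2 literal(s)
Clause 2: 1 literal(s)
Clause 3: 2 literal(s)
Total = 5

5


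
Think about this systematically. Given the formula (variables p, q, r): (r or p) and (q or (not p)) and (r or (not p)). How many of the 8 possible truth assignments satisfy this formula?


Evaluate all 8 assignments for p, q, r:
p=0, q=0, r=0: 0
p=0, q=0, r=1: 1
p=0, q=1, r=0: 0
p=0, q=1, r=1: 1
p=1, q=0, r=0: 0
p=1, q=0, r=1: 0
p=1, q=1, r=0: 0
p=1, q=1, r=1: 1
Satisfying count = 3

3


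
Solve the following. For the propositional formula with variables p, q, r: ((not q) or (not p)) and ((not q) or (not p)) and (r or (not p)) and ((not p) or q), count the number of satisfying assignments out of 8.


Evaluate all 8 assignments for p, q, r:
p=0, q=0, r=0: 1
p=0, q=0, r=1: 1
p=0, q=1, r=0: 1
p=0, q=1, r=1: 1
p=1, q=0, r=0: 0
p=1, q=0, r=1: 0
p=1, q=1, r=0: 0
p=1, q=1, r=1: 0
Satisfying count = 4

4


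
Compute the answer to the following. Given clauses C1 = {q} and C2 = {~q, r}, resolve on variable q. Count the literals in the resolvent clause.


Remove q from C1 and ~q from C2.
C1 remainder: {}
C2 remainder: {r}
Union (resolvent): {r}
Resolvent has 1 literal(s).

1


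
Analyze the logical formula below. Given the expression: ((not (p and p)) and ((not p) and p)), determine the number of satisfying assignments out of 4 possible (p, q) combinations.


Check all 4 assignments:
p=0, q=0: 0
p=0, q=1: 0
p=1, q=0: 0
p=1, q=1: 0
Count of True = 0

0


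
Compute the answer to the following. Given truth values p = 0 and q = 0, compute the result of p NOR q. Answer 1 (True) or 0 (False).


p = 0, q = 0
Operation: p NOR q
Evaluate: 0 NOR 0 = 1

1


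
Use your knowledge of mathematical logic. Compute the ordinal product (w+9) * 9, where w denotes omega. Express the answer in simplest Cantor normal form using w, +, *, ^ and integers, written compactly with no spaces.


Compute (w+9) * 9.
Ordinal * is associative and left-distributive over +, but NOT commutative; for finite n>1, n*w = w but w*n stays w*n.
(w+9) * 9 = (w+9) repeated 9 times. Each intermediate +9 is absorbed by the following w; only the last survives: w*9+9.
Result = w*9+9

w*9+9


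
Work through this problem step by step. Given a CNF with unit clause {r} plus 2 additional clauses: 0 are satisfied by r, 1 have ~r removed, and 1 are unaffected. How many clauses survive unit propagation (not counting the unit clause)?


Satisfied (removed): 0
Shortened (remain): 1
Unchanged (remain): 1
Remaining = 1 + 1 = 2

2


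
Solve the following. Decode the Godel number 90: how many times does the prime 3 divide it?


Factorize 90 by dividing by 3 repeatedly.
Division steps: 3 divides 90 exactly 2 time(s).
Exponent of 3 = 2

2


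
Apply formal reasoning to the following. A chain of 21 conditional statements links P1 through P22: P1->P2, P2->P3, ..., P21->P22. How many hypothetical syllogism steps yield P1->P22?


With 21 implications in a chain connecting 22 propositions:
P1->P2, P2->P3, ..., P21->P22
Steps needed = (number of implications) - 1 = 21 - 1 = 20

20


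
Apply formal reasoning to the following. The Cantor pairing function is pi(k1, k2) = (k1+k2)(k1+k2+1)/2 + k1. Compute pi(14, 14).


k1 + k2 = 28
(k1+k2)(k1+k2+1)/2 = 28 * 29 / 2 = 406
pi = 406 + 14 = 420

420


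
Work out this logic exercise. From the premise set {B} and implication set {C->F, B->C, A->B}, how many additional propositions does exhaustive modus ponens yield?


Initial facts: {B}
Apply modus ponens to closure:
  B and B->C  =>  C
  C and C->F  =>  F
Final known: {B, C, F}
New propositions: {C, F}
Count = 2

2


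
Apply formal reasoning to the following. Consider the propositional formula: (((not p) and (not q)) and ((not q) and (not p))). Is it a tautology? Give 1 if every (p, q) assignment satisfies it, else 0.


Check all 4 assignments:
p=0, q=0: 1
p=0, q=1: 0
p=1, q=0: 0
p=1, q=1: 0
Satisfying count = 1/4.
Tautology iff count = 4: no.

0


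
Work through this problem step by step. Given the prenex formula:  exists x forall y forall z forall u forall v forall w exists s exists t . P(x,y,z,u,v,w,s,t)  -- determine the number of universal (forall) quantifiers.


Quantifier prefix: exists x forall y forall z forall u forall v forall w exists s exists t
Mark each quantifier type:
  E U U U U U E E
Universal count = 5, Existential count = 3
Asked for universal (forall) quantifiers: 5

5


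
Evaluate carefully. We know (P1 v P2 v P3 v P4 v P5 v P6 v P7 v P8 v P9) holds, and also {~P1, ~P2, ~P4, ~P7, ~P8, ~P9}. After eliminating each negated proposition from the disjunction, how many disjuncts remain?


Original disjuncts (9): P1, P2, P3, P4, P5, P6, P7, P8, P9
Negated (eliminate): ~P1, ~P2, ~P4, ~P7, ~P8, ~P9
Remaining disjuncts: P3, P5, P6
Count = 9 - 6 = 3

3


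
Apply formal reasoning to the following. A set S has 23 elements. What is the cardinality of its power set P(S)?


The power set of a set with n elements has 2^n elements.
|P(S)| = 2^23 = 8388608

8388608


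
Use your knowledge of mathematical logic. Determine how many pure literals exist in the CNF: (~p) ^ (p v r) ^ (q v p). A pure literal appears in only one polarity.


Check each variable for pure literal status:
p: mixed (not pure)
q: pure positive
r: pure positive
Pure literal count = 2

2


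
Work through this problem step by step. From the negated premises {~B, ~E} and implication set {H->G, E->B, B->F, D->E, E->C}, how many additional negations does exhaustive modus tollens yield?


Initial negated facts: {~B, ~E}
Apply modus tollens to closure:
  ~E and D->E  =>  ~D
Final negated: {~B, ~D, ~E}
New negations: {~D}
Count = 1

1


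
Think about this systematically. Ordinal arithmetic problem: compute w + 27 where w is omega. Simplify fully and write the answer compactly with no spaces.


Compute w + 27.
Ordinal + is associative but NOT commutative; for finite n>0, n + w = w but w + n stays w+n.
w + 27 is already in normal form (a successor ordinal beyond w).
Result = w+27

w+27


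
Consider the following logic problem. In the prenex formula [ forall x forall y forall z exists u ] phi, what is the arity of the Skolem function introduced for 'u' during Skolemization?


Quantifier prefix: forall x forall y forall z exists u
'u' is existentially quantified at position 4.
Universal variables preceding it: x, y, z
Skolem function arity = 3

3


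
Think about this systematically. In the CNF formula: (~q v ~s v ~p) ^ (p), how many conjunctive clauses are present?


A CNF formula is a conjunction of clauses.
Clauses are separated by ^.
Counting the conjuncts: 2 clauses.

2


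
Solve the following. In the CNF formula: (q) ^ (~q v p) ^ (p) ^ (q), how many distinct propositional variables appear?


Identify each variable that appears in the formula.
Variables found: p, q
Count = 2

2


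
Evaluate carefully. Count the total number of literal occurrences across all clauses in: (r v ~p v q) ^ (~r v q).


Counting literals in each clause:
Clause 1: 3 literal(s)
Clause 2: 2 literal(s)
Total = 5

5


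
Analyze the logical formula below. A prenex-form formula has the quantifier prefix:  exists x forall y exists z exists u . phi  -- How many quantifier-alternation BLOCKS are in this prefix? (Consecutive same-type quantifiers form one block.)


Quantifier-type sequence: E A E E  (A=forall, E=exists)
Group into maximal same-type runs:
  Ex1 | Ax1 | Ex2
Number of blocks = 3

3


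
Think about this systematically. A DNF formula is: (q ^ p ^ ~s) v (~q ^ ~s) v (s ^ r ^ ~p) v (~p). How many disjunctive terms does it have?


A DNF formula is a disjunction of terms (conjunctions).
Terms are separated by v.
Counting the disjuncts: 4 terms.

4


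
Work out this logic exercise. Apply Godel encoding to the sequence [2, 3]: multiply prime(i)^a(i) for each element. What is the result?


Encode each element as an exponent of the corresponding prime:
  2^2 = 4
  3^3 = 27
Product = 4 * 27 = 108

108


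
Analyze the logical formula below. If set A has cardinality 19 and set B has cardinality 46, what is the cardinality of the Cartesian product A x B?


The Cartesian product A x B contains all ordered pairs (a, b).
|A x B| = |A| * |B| = 19 * 46 = 874

874


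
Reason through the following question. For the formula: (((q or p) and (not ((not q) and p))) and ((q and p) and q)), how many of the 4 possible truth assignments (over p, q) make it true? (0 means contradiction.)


Check all 4 assignments:
p=0, q=0: 0
p=0, q=1: 0
p=1, q=0: 0
p=1, q=1: 1
Count of True = 1

1


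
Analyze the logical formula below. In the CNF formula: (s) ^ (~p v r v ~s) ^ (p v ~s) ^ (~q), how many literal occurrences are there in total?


Counting literals in each clause:
Clause 1: 1 literal(s)
Clause 2: 3 literal(s)
Clause 3: 2 literal(s)
Clause 4: 1 literal(s)
Total = 7

7


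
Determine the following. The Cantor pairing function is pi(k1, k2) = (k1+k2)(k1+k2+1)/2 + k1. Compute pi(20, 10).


k1 + k2 = 30
(k1+k2)(k1+k2+1)/2 = 30 * 31 / 2 = 465
pi = 465 + 20 = 485

485


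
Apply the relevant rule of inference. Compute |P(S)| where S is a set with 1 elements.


The power set of a set with n elements has 2^n elements.
|P(S)| = 2^1 = 2

2


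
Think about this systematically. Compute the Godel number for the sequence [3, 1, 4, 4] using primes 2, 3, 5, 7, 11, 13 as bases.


Encode each element as an exponent of the corresponding prime:
  2^3 = 8
  3^1 = 3
  5^4 = 625
  7^4 = 2401
Product = 8 * 3 * 625 * 2401 = 36015000

36015000


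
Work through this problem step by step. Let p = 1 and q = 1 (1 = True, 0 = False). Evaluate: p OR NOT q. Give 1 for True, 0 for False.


p = 1, q = 1
Operation: p OR NOT q
Evaluate: 1 OR NOT 1 = 1

1


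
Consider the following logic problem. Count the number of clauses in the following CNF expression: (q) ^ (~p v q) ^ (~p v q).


A CNF formula is a conjunction of clauses.
Clauses are separated by ^.
Counting the conjuncts: 3 clauses.

3


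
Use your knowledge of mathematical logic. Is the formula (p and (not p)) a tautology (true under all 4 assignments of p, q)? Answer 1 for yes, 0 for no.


Check all 4 assignments:
p=0, q=0: 0
p=0, q=1: 0
p=1, q=0: 0
p=1, q=1: 0
Satisfying count = 0/4.
Tautology iff count = 4: no.

0


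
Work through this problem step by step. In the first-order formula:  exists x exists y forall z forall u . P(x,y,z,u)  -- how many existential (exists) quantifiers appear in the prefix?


Quantifier prefix: exists x exists y forall z forall u
Mark each quantifier type:
  E E U U
Universal count = 2, Existential count = 2
Asked for existential (exists) quantifiers: 2

2


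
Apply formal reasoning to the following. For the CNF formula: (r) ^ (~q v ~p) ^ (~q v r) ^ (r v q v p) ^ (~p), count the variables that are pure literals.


Check each variable for pure literal status:
p: mixed (not pure)
q: mixed (not pure)
r: pure positive
Pure literal count = 1

1


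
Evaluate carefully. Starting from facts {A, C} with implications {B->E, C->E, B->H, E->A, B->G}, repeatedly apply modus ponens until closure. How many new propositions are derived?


Initial facts: {A, C}
Apply modus ponens to closure:
  C and C->E  =>  E
Final known: {A, C, E}
New propositions: {E}
Count = 1

1


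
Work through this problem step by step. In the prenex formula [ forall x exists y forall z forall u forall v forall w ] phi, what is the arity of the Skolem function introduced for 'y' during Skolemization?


Quantifier prefix: forall x exists y forall z forall u forall v forall w
'y' is existentially quantified at position 2.
Universal variables preceding it: x
Skolem function arity = 1

1


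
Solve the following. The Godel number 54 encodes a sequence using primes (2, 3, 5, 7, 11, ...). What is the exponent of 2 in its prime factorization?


Factorize 54 by dividing by 2 repeatedly.
Division steps: 2 divides 54 exactly 1 time(s).
Exponent of 2 = 1

1


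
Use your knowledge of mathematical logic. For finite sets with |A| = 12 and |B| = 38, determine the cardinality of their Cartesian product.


The Cartesian product A x B contains all ordered pairs (a, b).
|A x B| = |A| * |B| = 12 * 38 = 456

456


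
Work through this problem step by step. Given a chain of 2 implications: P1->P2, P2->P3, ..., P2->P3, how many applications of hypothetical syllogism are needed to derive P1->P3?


With 2 implications in a chain connecting 3 propositions:
P1->P2, P2->P3, ..., P2->P3
Steps needed = (number of implications) - 1 = 2 - 1 = 1

1


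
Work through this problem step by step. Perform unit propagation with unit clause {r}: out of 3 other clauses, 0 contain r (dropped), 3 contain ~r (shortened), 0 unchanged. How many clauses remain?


Satisfied (removed): 0
Shortened (remain): 3
Unchanged (remain): 0
Remaining = 3 + 0 = 3

3


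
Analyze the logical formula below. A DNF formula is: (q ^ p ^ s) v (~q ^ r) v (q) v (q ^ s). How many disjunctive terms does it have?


A DNF formula is a disjunction of terms (conjunctions).
Terms are separated by v.
Counting the disjuncts: 4 terms.

4


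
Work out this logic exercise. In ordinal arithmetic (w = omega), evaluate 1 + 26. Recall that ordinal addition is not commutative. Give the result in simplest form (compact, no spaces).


Compute 1 + 26.
Ordinal + is associative but NOT commutative; for finite n>0, n + w = w but w + n stays w+n.
Both operands finite; ordinal + agrees with natural +: 1 + 26 = 27.
Result = 27

27


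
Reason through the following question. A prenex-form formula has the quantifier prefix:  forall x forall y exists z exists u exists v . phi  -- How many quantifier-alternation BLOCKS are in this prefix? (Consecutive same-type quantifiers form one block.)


Quantifier-type sequence: A A E E E  (A=forall, E=exists)
Group into maximal same-type runs:
  Ax2 | Ex3
Number of blocks = 2

2


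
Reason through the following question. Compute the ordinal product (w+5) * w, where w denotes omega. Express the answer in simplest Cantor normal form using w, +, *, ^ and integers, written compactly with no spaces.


Compute (w+5) * w.
Ordinal * is associative and left-distributive over +, but NOT commutative; for finite n>1, n*w = w but w*n stays w*n.
(w+5) * w = sup{(w+5)*k : k<w} = sup{w*k+5} = w^2 (the +5 tail is absorbed in the limit).
Result = w^2

w^2


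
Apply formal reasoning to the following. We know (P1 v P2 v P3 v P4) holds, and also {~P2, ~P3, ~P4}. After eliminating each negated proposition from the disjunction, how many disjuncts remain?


Original disjuncts (4): P1, P2, P3, P4
Negated (eliminate): ~P2, ~P3, ~P4
Remaining disjuncts: P1
Count = 4 - 3 = 1

1


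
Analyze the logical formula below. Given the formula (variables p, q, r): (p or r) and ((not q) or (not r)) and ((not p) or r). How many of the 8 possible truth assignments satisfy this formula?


Evaluate all 8 assignments for p, q, r:
p=0, q=0, r=0: 0
p=0, q=0, r=1: 1
p=0, q=1, r=0: 0
p=0, q=1, r=1: 0
p=1, q=0, r=0: 0
p=1, q=0, r=1: 1
p=1, q=1, r=0: 0
p=1, q=1, r=1: 0
Satisfying count = 2

2


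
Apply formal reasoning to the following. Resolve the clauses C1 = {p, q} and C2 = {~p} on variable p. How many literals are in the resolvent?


Remove p from C1 and ~p from C2.
C1 remainder: {q}
C2 remainder: {}
Union (resolvent): {q}
Resolvent has 1 literal(s).

1


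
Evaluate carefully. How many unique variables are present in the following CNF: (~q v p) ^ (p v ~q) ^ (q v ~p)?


Identify each variable that appears in the formula.
Variables found: p, q
Count = 2

2


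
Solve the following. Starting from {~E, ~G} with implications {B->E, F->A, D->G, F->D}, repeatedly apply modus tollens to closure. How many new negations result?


Initial negated facts: {~E, ~G}
Apply modus tollens to closure:
  ~E and B->E  =>  ~B
  ~G and D->G  =>  ~D
  ~D and F->D  =>  ~F
Final negated: {~B, ~D, ~E, ~F, ~G}
New negations: {~B, ~D, ~F}
Count = 3

3


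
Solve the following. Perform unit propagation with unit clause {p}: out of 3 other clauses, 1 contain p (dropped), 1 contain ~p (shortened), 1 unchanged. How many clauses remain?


Satisfied (removed): 1
Shortened (remain): 1
Unchanged (remain): 1
Remaining = 1 + 1 = 2

2


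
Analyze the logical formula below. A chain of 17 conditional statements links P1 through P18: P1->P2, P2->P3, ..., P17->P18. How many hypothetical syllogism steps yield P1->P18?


With 17 implications in a chain connecting 18 propositions:
P1->P2, P2->P3, ..., P17->P18
Steps needed = (number of implications) - 1 = 17 - 1 = 16

16


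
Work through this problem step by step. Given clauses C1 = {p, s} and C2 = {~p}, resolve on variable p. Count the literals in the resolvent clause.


Remove p from C1 and ~p from C2.
C1 remainder: {s}
C2 remainder: {}
Union (resolvent): {s}
Resolvent has 1 literal(s).

1


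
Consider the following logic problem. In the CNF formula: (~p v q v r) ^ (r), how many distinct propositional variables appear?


Identify each variable that appears in the formula.
Variables found: p, q, r
Count = 3

3


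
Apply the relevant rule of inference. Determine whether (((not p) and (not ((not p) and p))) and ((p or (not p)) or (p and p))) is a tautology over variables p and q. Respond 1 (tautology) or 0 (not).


Check all 4 assignments:
p=0, q=0: 1
p=0, q=1: 1
p=1, q=0: 0
p=1, q=1: 0
Satisfying count = 2/4.
Tautology iff count = 4: no.

0


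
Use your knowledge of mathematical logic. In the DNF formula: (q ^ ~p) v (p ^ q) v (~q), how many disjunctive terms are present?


A DNF formula is a disjunction of terms (conjunctions).
Terms are separated by v.
Counting the disjuncts: 3 terms.

3


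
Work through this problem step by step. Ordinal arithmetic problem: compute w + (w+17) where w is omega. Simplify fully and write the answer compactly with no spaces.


Compute w + (w+17).
Ordinal + is associative but NOT commutative; for finite n>0, n + w = w but w + n stays w+n.
w + (w+17) = (w+w) + 17 = w*2+17.
Result = w*2+17

w*2+17


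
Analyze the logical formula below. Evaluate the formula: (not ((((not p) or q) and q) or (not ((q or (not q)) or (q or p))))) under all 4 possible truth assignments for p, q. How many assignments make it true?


Check all 4 assignments:
p=0, q=0: 1
p=0, q=1: 0
p=1, q=0: 1
p=1, q=1: 0
Count of True = 2

2


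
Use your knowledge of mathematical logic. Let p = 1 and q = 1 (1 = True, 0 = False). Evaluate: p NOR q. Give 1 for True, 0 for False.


p = 1, q = 1
Operation: p NOR q
Evaluate: 1 NOR 1 = 0

0


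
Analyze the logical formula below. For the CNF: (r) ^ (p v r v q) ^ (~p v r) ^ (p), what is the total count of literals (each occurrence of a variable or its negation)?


Counting literals in each clause:
Clause 1: 1 literal(s)
Clause 2: 3 literal(s)
Clause 3: 2 literal(s)
Clause 4: 1 literal(s)
Total = 7

7


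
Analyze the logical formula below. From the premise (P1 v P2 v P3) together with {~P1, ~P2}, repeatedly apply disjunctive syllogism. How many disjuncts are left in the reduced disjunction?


Original disjuncts (3): P1, P2, P3
Negated (eliminate): ~P1, ~P2
Remaining disjuncts: P3
Count = 3 - 2 = 1

1


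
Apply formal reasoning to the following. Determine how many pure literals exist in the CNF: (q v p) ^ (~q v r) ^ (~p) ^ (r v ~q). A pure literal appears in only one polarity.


Check each variable for pure literal status:
p: mixed (not pure)
q: mixed (not pure)
r: pure positive
Pure literal count = 1

1


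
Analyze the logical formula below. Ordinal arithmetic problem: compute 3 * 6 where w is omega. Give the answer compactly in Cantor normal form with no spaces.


Compute 3 * 6.
Ordinal * is associative and left-distributive over +, but NOT commutative; for finite n>1, n*w = w but w*n stays w*n.
Both finite; ordinal * agrees with natural *: 3 * 6 = 18.
Result = 18

18


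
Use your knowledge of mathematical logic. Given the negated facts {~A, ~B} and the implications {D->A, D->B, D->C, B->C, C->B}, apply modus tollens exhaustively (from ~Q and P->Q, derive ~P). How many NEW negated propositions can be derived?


Initial negated facts: {~A, ~B}
Apply modus tollens to closure:
  ~A and D->A  =>  ~D
  ~B and C->B  =>  ~C
Final negated: {~A, ~B, ~C, ~D}
New negations: {~C, ~D}
Count = 2

2


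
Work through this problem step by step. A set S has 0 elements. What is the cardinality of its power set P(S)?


The power set of a set with n elements has 2^n elements.
|P(S)| = 2^0 = 1

1


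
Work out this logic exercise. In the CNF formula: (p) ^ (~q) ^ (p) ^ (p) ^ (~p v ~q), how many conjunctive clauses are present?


A CNF formula is a conjunction of clauses.
Clauses are separated by ^.
Counting the conjuncts: 5 clauses.

5


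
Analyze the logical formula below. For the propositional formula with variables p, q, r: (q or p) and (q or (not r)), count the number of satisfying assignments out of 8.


Evaluate all 8 assignments for p, q, r:
p=0, q=0, r=0: 0
p=0, q=0, r=1: 0
p=0, q=1, r=0: 1
p=0, q=1, r=1: 1
p=1, q=0, r=0: 1
p=1, q=0, r=1: 0
p=1, q=1, r=0: 1
p=1, q=1, r=1: 1
Satisfying count = 5

5


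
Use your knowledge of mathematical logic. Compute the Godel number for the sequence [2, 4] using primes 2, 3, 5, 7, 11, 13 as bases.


Encode each element as an exponent of the corresponding prime:
  2^2 = 4
  3^4 = 81
Product = 4 * 81 = 324

324


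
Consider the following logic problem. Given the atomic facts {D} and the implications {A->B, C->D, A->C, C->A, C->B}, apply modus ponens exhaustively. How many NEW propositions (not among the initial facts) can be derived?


Initial facts: {D}
Apply modus ponens to closure:
  (no implication fires)
Final known: {D}
New propositions: {(none)}
Count = 0

0


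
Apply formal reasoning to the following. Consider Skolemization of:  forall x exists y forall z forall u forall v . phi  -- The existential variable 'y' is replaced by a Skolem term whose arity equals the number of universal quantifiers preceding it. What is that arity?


Quantifier prefix: forall x exists y forall z forall u forall v
'y' is existentially quantified at position 2.
Universal variables preceding it: x
Skolem function arity = 1

1


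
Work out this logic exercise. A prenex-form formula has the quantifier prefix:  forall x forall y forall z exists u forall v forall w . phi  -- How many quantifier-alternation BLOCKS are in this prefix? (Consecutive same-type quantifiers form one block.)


Quantifier-type sequence: A A A E A A  (A=forall, E=exists)
Group into maximal same-type runs:
  Ax3 | Ex1 | Ax2
Number of blocks = 3

3


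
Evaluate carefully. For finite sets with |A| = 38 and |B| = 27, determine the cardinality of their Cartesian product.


The Cartesian product A x B contains all ordered pairs (a, b).
|A x B| = |A| * |B| = 38 * 27 = 1026

1026


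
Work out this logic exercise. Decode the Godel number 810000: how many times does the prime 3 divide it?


Factorize 810000 by dividing by 3 repeatedly.
Division steps: 3 divides 810000 exactly 4 time(s).
Exponent of 3 = 4

4


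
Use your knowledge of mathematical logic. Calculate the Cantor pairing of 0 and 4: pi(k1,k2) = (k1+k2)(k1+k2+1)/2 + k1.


k1 + k2 = 4
(k1+k2)(k1+k2+1)/2 = 4 * 5 / 2 = 10
pi = 10 + 0 = 10

10


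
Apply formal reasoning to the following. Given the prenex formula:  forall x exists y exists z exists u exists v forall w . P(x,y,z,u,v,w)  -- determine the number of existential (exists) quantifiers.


Quantifier prefix: forall x exists y exists z exists u exists v forall w
Mark each quantifier type:
  U E E E E U
Universal count = 2, Existential count = 4
Asked for existential (exists) quantifiers: 4

4


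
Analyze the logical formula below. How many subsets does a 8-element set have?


The power set of a set with n elements has 2^n elements.
|P(S)| = 2^8 = 256

256


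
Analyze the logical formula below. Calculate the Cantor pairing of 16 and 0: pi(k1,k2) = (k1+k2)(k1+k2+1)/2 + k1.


k1 + k2 = 16
(k1+k2)(k1+k2+1)/2 = 16 * 17 / 2 = 136
pi = 136 + 16 = 152

152


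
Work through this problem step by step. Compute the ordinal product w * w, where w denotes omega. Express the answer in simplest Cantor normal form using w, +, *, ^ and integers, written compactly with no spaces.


Compute w * w.
Ordinal * is associative and left-distributive over +, but NOT commutative; for finite n>1, n*w = w but w*n stays w*n.
w * w = w^2 by definition.
Result = w^2

w^2


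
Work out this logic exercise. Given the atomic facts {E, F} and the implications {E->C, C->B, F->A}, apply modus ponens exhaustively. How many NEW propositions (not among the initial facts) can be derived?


Initial facts: {E, F}
Apply modus ponens to closure:
  E and E->C  =>  C
  C and C->B  =>  B
  F and F->A  =>  A
Final known: {A, B, C, E, F}
New propositions: {A, B, C}
Count = 3

3


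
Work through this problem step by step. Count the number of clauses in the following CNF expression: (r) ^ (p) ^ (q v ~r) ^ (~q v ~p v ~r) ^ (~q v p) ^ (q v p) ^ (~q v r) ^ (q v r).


A CNF formula is a conjunction of clauses.
Clauses are separated by ^.
Counting the conjuncts: 8 clauses.

8


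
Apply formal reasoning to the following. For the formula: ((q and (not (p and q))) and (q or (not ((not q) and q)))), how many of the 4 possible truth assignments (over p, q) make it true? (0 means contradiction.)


Check all 4 assignments:
p=0, q=0: 0
p=0, q=1: 1
p=1, q=0: 0
p=1, q=1: 0
Count of True = 1

1


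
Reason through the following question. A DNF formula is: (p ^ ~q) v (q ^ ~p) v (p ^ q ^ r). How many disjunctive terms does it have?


A DNF formula is a disjunction of terms (conjunctions).
Terms are separated by v.
Counting the disjuncts: 3 terms.

3


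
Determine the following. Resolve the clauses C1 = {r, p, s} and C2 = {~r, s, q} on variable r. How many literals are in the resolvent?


Remove r from C1 and ~r from C2.
C1 remainder: {p, s}
C2 remainder: {s, q}
Union (resolvent): {p, q, s}
Resolvent has 3 literal(s).

3


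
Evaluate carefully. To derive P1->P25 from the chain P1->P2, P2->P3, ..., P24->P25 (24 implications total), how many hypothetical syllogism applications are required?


With 24 implications in a chain connecting 25 propositions:
P1->P2, P2->P3, ..., P24->P25
Steps needed = (number of implications) - 1 = 24 - 1 = 23

23


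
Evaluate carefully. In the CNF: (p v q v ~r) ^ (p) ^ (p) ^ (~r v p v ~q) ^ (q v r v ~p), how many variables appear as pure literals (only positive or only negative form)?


Check each variable for pure literal status:
p: mixed (not pure)
q: mixed (not pure)
r: mixed (not pure)
Pure literal count = 0

0


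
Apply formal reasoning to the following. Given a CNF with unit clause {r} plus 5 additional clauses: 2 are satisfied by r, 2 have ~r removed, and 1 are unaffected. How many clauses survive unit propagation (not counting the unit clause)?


Satisfied (removed): 2
Shortened (remain): 2
Unchanged (remain): 1
Remaining = 2 + 1 = 3

3


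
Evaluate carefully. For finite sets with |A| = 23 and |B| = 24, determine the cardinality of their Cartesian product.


The Cartesian product A x B contains all ordered pairs (a, b).
|A x B| = |A| * |B| = 23 * 24 = 552

552


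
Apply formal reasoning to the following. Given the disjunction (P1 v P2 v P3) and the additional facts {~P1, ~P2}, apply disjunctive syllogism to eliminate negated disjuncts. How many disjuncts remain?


Original disjuncts (3): P1, P2, P3
Negated (eliminate): ~P1, ~P2
Remaining disjuncts: P3
Count = 3 - 2 = 1

1


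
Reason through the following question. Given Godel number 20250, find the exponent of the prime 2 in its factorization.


Factorize 20250 by dividing by 2 repeatedly.
Division steps: 2 divides 20250 exactly 1 time(s).
Exponent of 2 = 1

1


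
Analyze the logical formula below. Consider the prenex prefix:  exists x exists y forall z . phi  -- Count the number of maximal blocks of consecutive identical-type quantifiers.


Quantifier-type sequence: E E A  (A=forall, E=exists)
Group into maximal same-type runs:
  Ex2 | Ax1
Number of blocks = 2

2


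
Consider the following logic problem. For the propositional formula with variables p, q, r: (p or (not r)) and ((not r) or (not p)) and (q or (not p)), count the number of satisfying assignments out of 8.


Evaluate all 8 assignments for p, q, r:
p=0, q=0, r=0: 1
p=0, q=0, r=1: 0
p=0, q=1, r=0: 1
p=0, q=1, r=1: 0
p=1, q=0, r=0: 0
p=1, q=0, r=1: 0
p=1, q=1, r=0: 1
p=1, q=1, r=1: 0
Satisfying count = 3

3


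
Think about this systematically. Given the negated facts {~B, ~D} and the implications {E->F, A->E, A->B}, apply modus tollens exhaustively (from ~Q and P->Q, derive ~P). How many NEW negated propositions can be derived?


Initial negated facts: {~B, ~D}
Apply modus tollens to closure:
  ~B and A->B  =>  ~A
Final negated: {~A, ~B, ~D}
New negations: {~A}
Count = 1

1


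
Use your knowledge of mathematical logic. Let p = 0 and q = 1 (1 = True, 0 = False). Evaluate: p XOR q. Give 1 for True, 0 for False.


p = 0, q = 1
Operation: p XOR q
Evaluate: 0 XOR 1 = 1

1


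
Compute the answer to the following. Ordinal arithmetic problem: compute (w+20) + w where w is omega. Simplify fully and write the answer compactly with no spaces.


Compute (w+20) + w.
Ordinal + is associative but NOT commutative; for finite n>0, n + w = w but w + n stays w+n.
(w+20) + w = w + (20+w) = w + w = w*2 (the finite tail 20 is absorbed by the right w).
Result = w*2

w*2


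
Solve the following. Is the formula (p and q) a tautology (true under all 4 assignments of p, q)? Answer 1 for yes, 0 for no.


Check all 4 assignments:
p=0, q=0: 0
p=0, q=1: 0
p=1, q=0: 0
p=1, q=1: 1
Satisfying count = 1/4.
Tautology iff count = 4: no.

0


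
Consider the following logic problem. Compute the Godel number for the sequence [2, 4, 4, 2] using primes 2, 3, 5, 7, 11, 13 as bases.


Encode each element as an exponent of the corresponding prime:
  2^2 = 4
  3^4 = 81
  5^4 = 625
  7^2 = 49
Product = 4 * 81 * 625 * 49 = 9922500

9922500


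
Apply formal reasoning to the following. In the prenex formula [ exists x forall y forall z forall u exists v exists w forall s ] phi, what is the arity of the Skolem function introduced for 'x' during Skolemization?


Quantifier prefix: exists x forall y forall z forall u exists v exists w forall s
'x' is existentially quantified at position 1.
No universal quantifiers precede it.
Skolem function arity = 0 (a Skolem constant)

0


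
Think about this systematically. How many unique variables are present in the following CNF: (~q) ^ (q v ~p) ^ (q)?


Identify each variable that appears in the formula.
Variables found: p, q
Count = 2

2


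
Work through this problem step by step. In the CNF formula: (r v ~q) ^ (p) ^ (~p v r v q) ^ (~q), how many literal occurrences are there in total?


Counting literals in each clause:
Clause 1: 2 literal(s)
Clause 2: 1 literal(s)
Clause 3: 3 literal(s)
Clause 4: 1 literal(s)
Total = 7

7


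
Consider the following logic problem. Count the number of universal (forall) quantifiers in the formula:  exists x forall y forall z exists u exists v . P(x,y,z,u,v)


Quantifier prefix: exists x forall y forall z exists u exists v
Mark each quantifier type:
  E U U E E
Universal count = 2, Existential count = 3
Asked for universal (forall) quantifiers: 2

2


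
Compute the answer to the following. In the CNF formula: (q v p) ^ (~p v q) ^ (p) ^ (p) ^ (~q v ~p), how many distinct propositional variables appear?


Identify each variable that appears in the formula.
Variables found: p, q
Count = 2

2


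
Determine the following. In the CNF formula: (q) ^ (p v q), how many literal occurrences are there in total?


Counting literals in each clause:
Clause 1: 1 literal(s)
Clause 2: 2 literal(s)
Total = 3

3


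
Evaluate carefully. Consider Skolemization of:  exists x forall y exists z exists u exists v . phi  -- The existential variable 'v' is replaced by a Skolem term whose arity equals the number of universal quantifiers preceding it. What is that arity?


Quantifier prefix: exists x forall y exists z exists u exists v
'v' is existentially quantified at position 5.
Universal variables preceding it: y
Skolem function arity = 1

1


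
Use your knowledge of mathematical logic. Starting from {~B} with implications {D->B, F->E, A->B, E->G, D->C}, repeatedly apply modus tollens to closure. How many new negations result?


Initial negated facts: {~B}
Apply modus tollens to closure:
  ~B and D->B  =>  ~D
  ~B and A->B  =>  ~A
Final negated: {~A, ~B, ~D}
New negations: {~A, ~D}
Count = 2

2


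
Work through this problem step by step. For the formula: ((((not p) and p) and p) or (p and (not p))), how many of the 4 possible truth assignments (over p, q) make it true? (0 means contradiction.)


Check all 4 assignments:
p=0, q=0: 0
p=0, q=1: 0
p=1, q=0: 0
p=1, q=1: 0
Count of True = 0

0


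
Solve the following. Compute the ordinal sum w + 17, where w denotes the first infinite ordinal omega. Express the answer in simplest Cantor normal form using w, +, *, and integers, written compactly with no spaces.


Compute w + 17.
Ordinal + is associative but NOT commutative; for finite n>0, n + w = w but w + n stays w+n.
w + 17 is already in normal form (a successor ordinal beyond w).
Result = w+17

w+17


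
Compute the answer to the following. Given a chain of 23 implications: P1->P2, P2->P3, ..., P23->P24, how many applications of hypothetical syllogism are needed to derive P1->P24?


With 23 implications in a chain connecting 24 propositions:
P1->P2, P2->P3, ..., P23->P24
Steps needed = (number of implications) - 1 = 23 - 1 = 22

22


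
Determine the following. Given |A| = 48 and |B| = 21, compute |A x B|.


The Cartesian product A x B contains all ordered pairs (a, b).
|A x B| = |A| * |B| = 48 * 21 = 1008

1008


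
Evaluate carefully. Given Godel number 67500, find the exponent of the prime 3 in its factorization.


Factorize 67500 by dividing by 3 repeatedly.
Division steps: 3 divides 67500 exactly 3 time(s).
Exponent of 3 = 3

3


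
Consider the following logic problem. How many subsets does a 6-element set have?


The power set of a set with n elements has 2^n elements.
|P(S)| = 2^6 = 64

64


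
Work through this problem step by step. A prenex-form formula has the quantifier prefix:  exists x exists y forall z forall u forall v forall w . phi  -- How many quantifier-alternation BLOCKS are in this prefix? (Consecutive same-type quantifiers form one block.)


Quantifier-type sequence: E E A A A A  (A=forall, E=exists)
Group into maximal same-type runs:
  Ex2 | Ax4
Number of blocks = 2

2


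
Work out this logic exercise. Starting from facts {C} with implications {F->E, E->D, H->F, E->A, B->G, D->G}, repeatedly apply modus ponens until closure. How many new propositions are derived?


Initial facts: {C}
Apply modus ponens to closure:
  (no implication fires)
Final known: {C}
New propositions: {(none)}
Count = 0

0


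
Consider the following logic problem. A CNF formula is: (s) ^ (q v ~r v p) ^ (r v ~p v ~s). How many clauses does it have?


A CNF formula is a conjunction of clauses.
Clauses are separated by ^.
Counting the conjuncts: 3 clauses.

3
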